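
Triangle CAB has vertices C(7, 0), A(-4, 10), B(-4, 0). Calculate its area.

Using the Shoelace formula for a triangle:
Area = (1/2)|x0(y1 - y2) + x1(y2 - y0) + x2(y0 - y1)|
Area = (1/2)|7(10 - 0) + -4(0 - 0) + -4(0 - 10)|
Area = (1/2)|70 + 0 + 40|
Area = (1/2)|110|
Area = (1/2)(110)
Area = 55

55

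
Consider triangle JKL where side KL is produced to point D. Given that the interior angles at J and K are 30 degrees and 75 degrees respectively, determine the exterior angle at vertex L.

By the exterior angle theorem, an exterior angle of a triangle equals the sum of the two remote interior angles.
Exterior angle = angle J + angle K
Exterior angle = 30 + 75 = 105 degrees

105 degrees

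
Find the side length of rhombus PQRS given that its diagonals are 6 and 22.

Half-diagonals are 3 and 11. side = sqrt(3^2 + 11^2) = sqrt(130)

sqrt(130)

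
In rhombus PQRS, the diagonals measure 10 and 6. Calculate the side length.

The diagonals of a rhombus bisect each other at right angles.
Half-diagonals: 10/2 = 5 and 6/2 = 3
side = sqrt(5^2 + 3^2)
side = sqrt(25 + 9)
side = sqrt(34)

sqrt(34)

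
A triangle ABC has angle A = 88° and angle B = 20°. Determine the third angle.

By the triangle angle sum property, the three interior angles of any triangle add up to 180°.
We know angle A = 88° and angle B = 20°, so their sum is 108°.
Therefore angle C = 180° - 108° = 72°.

72 degrees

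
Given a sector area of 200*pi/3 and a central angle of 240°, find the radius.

The sector covers 240°/360° = 2/3 of the full circle.
Full circle area = 200*pi/3 / 2/3 = 100*pi.
Since full area = πr², we get r² = 100*pi/π = 100, so r = 10.

10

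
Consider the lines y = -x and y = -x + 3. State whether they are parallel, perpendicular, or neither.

Slope of line 1: m1 = -1
Slope of line 2: m2 = -1
Since m1 = m2 = -1, the lines are parallel.

Parallel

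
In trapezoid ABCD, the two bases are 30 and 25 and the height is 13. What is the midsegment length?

The midsegment of a trapezoid = (base1 + base2) / 2
midsegment = (30 + 25) / 2
midsegment = 55 / 2
midsegment = 55/2

55/2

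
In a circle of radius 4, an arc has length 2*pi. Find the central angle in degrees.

The full circumference is 2πr = 8*pi.
The arc is 2*pi / 8*pi = 1/4 of the full circle.
So the central angle = 1/4 × 360° = 90°.

90°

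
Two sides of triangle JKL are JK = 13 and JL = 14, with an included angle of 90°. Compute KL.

By the law of cosines: KL^2 = JK^2 + JL^2 - 2*JK*JL*cos(J)
KL^2 = 13^2 + 14^2 - 2*13*14*cos(90°)
KL^2 = 169 + 196 - 364*(0)
KL^2 = 365
KL = sqrt(365)

sqrt(365)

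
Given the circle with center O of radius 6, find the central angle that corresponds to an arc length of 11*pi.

Arc length L = 2πr × θ/360, so θ = 360L / (2πr).
θ = 360 × 11*pi / (2π × 6)
θ = 330°
θ = 330°

330°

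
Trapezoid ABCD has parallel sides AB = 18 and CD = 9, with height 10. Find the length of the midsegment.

The midsegment of a trapezoid = (base1 + base2) / 2
midsegment = (18 + 9) / 2
midsegment = 27 / 2
midsegment = 27/2

27/2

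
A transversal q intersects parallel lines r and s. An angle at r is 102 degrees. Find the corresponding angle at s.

When a transversal crosses parallel lines, angles in the same position at each intersection are called corresponding angles.
These are always equal, so the answer is 102 degrees.

102 degrees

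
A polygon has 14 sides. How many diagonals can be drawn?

The number of diagonals in an n-gon is n(n - 3)/2.
For n = 14: 14(14 - 3)/2 = 14 × 11 / 2 = 77.

77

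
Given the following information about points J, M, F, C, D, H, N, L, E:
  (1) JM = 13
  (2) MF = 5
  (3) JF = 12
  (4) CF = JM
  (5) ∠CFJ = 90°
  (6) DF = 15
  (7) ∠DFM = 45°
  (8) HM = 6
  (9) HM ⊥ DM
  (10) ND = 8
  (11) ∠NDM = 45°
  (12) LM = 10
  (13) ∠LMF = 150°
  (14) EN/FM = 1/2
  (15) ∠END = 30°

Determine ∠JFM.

Step 1: By the inverse law of cosines on triangle JFM: cos(∠JFM) = (12² + 5² − 13²) / (2·12·5) = 0/120 = 0, so ∠JFM = 90°.

Therefore, the measure of angle ∠JFM = 90°.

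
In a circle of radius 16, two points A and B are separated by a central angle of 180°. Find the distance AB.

Chord length = 2r sin(θ/2)
= 2 × 16 × sin(180°/2)
= 2 × 16 × sin(90°)
= 32

32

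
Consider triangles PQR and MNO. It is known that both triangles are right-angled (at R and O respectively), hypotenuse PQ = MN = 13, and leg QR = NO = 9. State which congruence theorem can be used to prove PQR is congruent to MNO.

The given information matches HL: The hypotenuse and one leg of two right triangles are equal (Hypotenuse-Leg).

HL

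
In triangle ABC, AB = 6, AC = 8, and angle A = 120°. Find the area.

Area = (1/2) * AB * AC * sin(A)
Area = (1/2) * 6 * 8 * sin(120°)
Area = (1/2) * 6 * 8 * sqrt(3)/2
Area = 12*sqrt(3)

12*sqrt(3)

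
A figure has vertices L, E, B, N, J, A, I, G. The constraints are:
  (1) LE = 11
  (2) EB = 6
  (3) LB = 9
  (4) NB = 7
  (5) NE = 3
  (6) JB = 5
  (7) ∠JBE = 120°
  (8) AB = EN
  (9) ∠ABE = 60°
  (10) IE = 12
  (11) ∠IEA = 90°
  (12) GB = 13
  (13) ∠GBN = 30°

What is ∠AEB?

From the given relations: AB = EN = 3.
Step 1: By the law of cosines on triangle EBA: EA² = 6² + 3² − 2·6·3·cos(60°) = 27, so EA = 3·√3.
Step 2: By the inverse law of cosines on triangle AEB: cos(∠AEB) = ((3·√3)² + 6² − 3²) / (2·3·√3·6) = 54/62.35 = 0.866, so ∠AEB = 30°.

Therefore, the measure of angle ∠AEB = 30°.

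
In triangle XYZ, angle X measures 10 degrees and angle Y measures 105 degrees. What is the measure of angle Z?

angle Z = 180 - 10 - 105 = 65 degrees.

65 degrees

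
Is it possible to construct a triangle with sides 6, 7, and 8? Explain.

Check all three triangle inequalities:
6 + 7 = 13 > 8 ✓
6 + 8 = 14 > 7 ✓
7 + 8 = 15 > 6 ✓
All conditions hold, so these sides form a valid triangle.

Yes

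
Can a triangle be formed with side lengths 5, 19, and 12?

The longest side is 19. The other two sides sum to 5 + 12 = 17.
Since 17 ≤ 19, the two shorter sides cannot reach around to close the triangle.

No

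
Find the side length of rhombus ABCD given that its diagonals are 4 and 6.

In a rhombus, the diagonals bisect each other perpendicularly, creating four congruent right triangles.
Each triangle has legs 2 (half of 4) and 3 (half of 6).
The hypotenuse of each right triangle is a side of the rhombus:
side = sqrt(2^2 + 3^2) = sqrt(13)

sqrt(13)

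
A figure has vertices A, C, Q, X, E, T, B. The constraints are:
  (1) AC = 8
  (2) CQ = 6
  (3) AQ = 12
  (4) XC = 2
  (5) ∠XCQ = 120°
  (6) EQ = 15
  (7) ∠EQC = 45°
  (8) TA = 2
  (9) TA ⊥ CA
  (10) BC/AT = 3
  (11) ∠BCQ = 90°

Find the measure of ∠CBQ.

From the given relations: BC = 3·AT = 3·2 = 6.
Step 1: By the law of cosines on triangle BCQ: BQ² = 6² + 6² − 2·6·6·cos(90°) = 72, so BQ = 6·√2.
Step 2: By the inverse law of cosines on triangle CBQ: cos(∠CBQ) = (6² + (6·√2)² − 6²) / (2·6·6·√2) = 72/101.82 = 0.7071, so ∠CBQ = 45°.

Therefore, the measure of angle ∠CBQ = 45°.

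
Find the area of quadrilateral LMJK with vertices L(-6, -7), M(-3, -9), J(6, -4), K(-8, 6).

The Shoelace formula works by pairing each vertex with the next (cycling back to the first).
For each pair, compute x_i*y_(i+1) - x_(i+1)*y_i:
  (-6*-9 - -3*-7) = 33
  (-3*-4 - 6*-9) = 66
  (6*6 - -8*-4) = 4
  (-8*-7 - -6*6) = 92
Taking half the absolute value of the total: Area = (1/2)(195) = 195/2.

195/2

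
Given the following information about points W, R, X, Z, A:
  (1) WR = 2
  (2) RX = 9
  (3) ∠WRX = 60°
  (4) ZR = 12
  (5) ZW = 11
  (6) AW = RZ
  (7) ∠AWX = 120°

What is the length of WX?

Step 1: By the law of cosines on triangle WRX: WX² = 2² + 9² − 2·2·9·cos(60°) = 67, so WX = √67.

Therefore, the length of WX = √67.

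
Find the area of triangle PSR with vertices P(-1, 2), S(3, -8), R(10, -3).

Using the Shoelace formula for a triangle:
Area = (1/2)|x0(y1 - y2) + x1(y2 - y0) + x2(y0 - y1)|
Area = (1/2)|-1(-8 - -3) + 3(-3 - 2) + 10(2 - -8)|
Area = (1/2)|5 + -15 + 100|
Area = (1/2)|90|
Area = (1/2)(90)
Area = 45

45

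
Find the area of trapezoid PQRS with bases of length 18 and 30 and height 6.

A trapezoid's area equals the midsegment times the height.
The midsegment is (18 + 30) / 2 = 24.
Area = 24 * 6 = 144.

144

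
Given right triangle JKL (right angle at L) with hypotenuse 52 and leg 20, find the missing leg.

By the Pythagorean theorem: KL^2 = JK^2 - JL^2
KL^2 = 52^2 - 20^2 = 2704 - 400 = 2304
KL = sqrt(2304) = 48

48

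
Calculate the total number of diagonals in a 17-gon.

The number of diagonals in an n-gon is n(n - 3)/2.
For n = 17: 17(17 - 3)/2 = 17 × 14 / 2 = 119.

119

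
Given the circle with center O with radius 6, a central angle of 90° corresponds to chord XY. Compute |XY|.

Drop a perpendicular from the center to the chord, bisecting both the chord and the central angle.
Each half-chord = r sin(θ/2) = 6 sin(45°).
The full chord = 2 × 6 × sin(45°) = 6*sqrt(2).

6*sqrt(2)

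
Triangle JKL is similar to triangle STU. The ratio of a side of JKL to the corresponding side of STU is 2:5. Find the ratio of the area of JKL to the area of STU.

Area scales with the square of linear dimensions. If every length is multiplied by 2/5, then the area is multiplied by (2/5)^2 = 4/25.
The area ratio is 4:25.

4:25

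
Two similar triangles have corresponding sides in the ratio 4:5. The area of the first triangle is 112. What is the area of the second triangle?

For similar figures, the area ratio equals the square of the side ratio.
Side ratio (the first triangle to the second triangle) = 4:5, so area ratio = 4^2:5^2 = 16:25.
If the area of the first triangle is 112, then the area of the second triangle = 112 * (25/16) = 175.

175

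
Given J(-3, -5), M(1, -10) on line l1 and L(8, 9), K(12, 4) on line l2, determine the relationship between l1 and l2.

Slope of line 1: m1 = (-10 - -5)/(1 - -3) = -5/4 = -5/4
Slope of line 2: m2 = (4 - 9)/(12 - 8) = -5/4 = -5/4
Since m1 = m2 = -5/4, the lines are parallel.

Parallel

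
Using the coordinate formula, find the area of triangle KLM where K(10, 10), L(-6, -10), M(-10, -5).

Shoelace: Area = (1/2)|10(-10--5) + -6(-5-10) + -10(10--10)| = (1/2)(160) = 80

80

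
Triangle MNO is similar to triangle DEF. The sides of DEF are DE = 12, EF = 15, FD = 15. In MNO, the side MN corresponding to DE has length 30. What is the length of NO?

Since the triangles are similar, the ratio of corresponding sides is constant.
Scale factor k = MN / DE = 30 / 12 = 5/2
NO = k * EF = 5/2 * 15 = 75/2

75/2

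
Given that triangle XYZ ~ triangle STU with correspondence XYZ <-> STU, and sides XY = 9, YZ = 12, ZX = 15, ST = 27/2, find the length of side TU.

Similar triangles have proportional sides. Setting up the proportion:
ST / XY = TU / YZ
27/2 / 9 = TU / 12
TU = 12 * 27/2 / 9 = 18.

18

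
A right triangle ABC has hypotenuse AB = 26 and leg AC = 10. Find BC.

By the Pythagorean theorem: BC^2 = AB^2 - AC^2
BC^2 = 26^2 - 10^2 = 676 - 100 = 576
BC = sqrt(576) = 24

24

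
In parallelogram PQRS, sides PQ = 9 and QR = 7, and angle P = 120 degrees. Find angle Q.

Consecutive angles are supplementary: angle Q = 180 - 120 = 60 degrees.

60 degrees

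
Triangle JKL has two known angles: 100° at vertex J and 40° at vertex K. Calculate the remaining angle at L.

The interior angles sum to 180°: angle L = 180 - 100 - 40 = 40°.
The triangle is obtuse (angles 100°, 40°, 40°).

40 degrees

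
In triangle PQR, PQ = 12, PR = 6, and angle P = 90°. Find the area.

Area = (1/2)(12)(6) sin(90°) = (1/2)(12)(6)(1) = 36

36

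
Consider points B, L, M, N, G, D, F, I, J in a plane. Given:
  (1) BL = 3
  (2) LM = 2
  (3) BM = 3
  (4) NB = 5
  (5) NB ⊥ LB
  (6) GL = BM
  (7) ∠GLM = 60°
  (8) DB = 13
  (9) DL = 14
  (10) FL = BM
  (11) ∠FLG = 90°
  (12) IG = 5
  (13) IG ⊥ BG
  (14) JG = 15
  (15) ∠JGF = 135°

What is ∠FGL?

From the given relations: GL = BM = 3; FL = BM = 3.
Step 1: By the law of cosines on triangle GLF: GF² = 3² + 3² − 2·3·3·cos(90°) = 18, so GF = 3·√2.
Step 2: By the inverse law of cosines on triangle FGL: cos(∠FGL) = ((3·√2)² + 3² − 3²) / (2·3·√2·3) = 18/25.46 = 0.7071, so ∠FGL = 45°.

Therefore, the measure of angle ∠FGL = 45°.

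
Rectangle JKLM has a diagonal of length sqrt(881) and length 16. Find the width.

b = sqrt(d^2 - a^2) = sqrt(881 - 256) = sqrt(625) = 25

25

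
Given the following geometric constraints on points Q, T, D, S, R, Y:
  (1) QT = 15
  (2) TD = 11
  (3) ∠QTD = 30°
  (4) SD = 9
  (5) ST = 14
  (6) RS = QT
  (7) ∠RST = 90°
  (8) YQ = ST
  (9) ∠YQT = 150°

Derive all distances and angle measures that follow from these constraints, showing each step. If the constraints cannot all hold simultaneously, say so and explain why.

The constraints are consistent.

From the given relations:
  RS = QT = 15
  YQ = ST = 14

Step 1: From QT = 15, TD = 11, and ∠QTD = 30°, by the law of cosines:
  QD² = QT² + TD² - 2·QT·TD·cos(30°) = 225 + 121 - 285.8 = 60.21
  QD ≈ 7.76

Step 2: From TS = 14, SR = 15, and ∠TSR = 90°, by the law of cosines:
  TR² = TS² + SR² - 2·TS·SR·cos(90°) = 196 + 225 - 0 = 421
  TR ≈ 20.52

Step 3: From TQ = 15, QY = 14, and ∠TQY = 150°, by the law of cosines:
  TY² = TQ² + QY² - 2·TQ·QY·cos(150°) = 225 + 196 + 363.7 = 784.7
  TY ≈ 28.01

Step 4: From TD = 11, TS = 14, DS = 9, by the inverse law of cosines:
  cos(∠DTS) = (TD² + TS² - DS²) / (2·TD·TS)
  ∠DTS = 39.98°

Step 5: From DS = 9, DT = 11, ST = 14, by the inverse law of cosines:
  cos(∠SDT) = (DS² + DT² - ST²) / (2·DS·DT)
  ∠SDT = 88.26°

Step 6: From SD = 9, ST = 14, DT = 11, by the inverse law of cosines:
  cos(∠DST) = (SD² + ST² - DT²) / (2·SD·ST)
  ∠DST = 51.75°

Step 7: From QD = 7.76, QT = 15, DT = 11, by the inverse law of cosines:
  cos(∠DQT) = (QD² + QT² - DT²) / (2·QD·QT)
  ∠DQT = 45.14°

Step 8: From TQ = 15, TY = 28.01, QY = 14, by the inverse law of cosines:
  cos(∠QTY) = (TQ² + TY² - QY²) / (2·TQ·TY)
  ∠QTY = 14.47°

Step 9: From TR = 20.52, TS = 14, RS = 15, by the inverse law of cosines:
  cos(∠RTS) = (TR² + TS² - RS²) / (2·TR·TS)
  ∠RTS = 46.97°

Step 10: From DQ = 7.76, DT = 11, QT = 15, by the inverse law of cosines:
  cos(∠QDT) = (DQ² + DT² - QT²) / (2·DQ·DT)
  ∠QDT = 104.86°

Step 11: From RS = 15, RT = 20.52, ST = 14, by the inverse law of cosines:
  cos(∠SRT) = (RS² + RT² - ST²) / (2·RS·RT)
  ∠SRT = 43.03°

Step 12: From YQ = 14, YT = 28.01, QT = 15, by the inverse law of cosines:
  cos(∠QYT) = (YQ² + YT² - QT²) / (2·YQ·YT)
  ∠QYT = 15.53°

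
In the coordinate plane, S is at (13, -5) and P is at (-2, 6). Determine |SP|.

d = sqrt((-2 - 13)^2 + (6 - -5)^2)
d = sqrt(-15^2 + 11^2)
d = sqrt(225 + 121)
d = sqrt(346)

sqrt(346)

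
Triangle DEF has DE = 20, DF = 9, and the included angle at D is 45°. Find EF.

Law of cosines: EF^2 = 20^2 + 9^2 - 2(20)(9)cos(45°) = 481 - 180*sqrt(2), so EF = sqrt(481 - 180*sqrt(2)).

sqrt(481 - 180*sqrt(2))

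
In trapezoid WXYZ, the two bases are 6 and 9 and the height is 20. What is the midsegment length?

The midsegment (median) of a trapezoid connects the midpoints of the non-parallel sides.
Its length is the average of the two bases: (6 + 9) / 2 = 15/2.

15/2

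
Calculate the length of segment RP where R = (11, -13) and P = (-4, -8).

d = sqrt((-4 - 11)^2 + (-8 - -13)^2)
d = sqrt(-15^2 + 5^2)
d = sqrt(225 + 25)
d = sqrt(250) = 5*sqrt(10)

5*sqrt(10)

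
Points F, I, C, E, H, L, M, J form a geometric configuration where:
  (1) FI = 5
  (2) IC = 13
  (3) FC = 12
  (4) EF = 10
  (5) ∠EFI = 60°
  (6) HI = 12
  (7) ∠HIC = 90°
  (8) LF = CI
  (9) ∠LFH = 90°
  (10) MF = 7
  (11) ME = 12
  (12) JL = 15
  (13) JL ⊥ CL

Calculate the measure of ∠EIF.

Step 1: By the law of cosines on triangle IFE: IE² = 5² + 10² − 2·5·10·cos(60°) = 75, so IE = 5·√3.
Step 2: By the inverse law of cosines on triangle EIF: cos(∠EIF) = ((5·√3)² + 5² − 10²) / (2·5·√3·5) = 0/86.6 = 0, so ∠EIF = 90°.

Therefore, the measure of angle ∠EIF = 90°.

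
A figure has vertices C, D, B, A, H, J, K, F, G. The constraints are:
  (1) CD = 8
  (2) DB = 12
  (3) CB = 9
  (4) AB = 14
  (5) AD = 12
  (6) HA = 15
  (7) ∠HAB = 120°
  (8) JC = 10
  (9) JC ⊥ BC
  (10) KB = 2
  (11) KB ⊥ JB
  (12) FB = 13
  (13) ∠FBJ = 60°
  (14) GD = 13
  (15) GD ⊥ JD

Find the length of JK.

Step 1: By the law of cosines on triangle BCJ: BJ² = 9² + 10² − 2·9·10·cos(90°) = 181, so BJ = √181.
Step 2: By the law of cosines on triangle JBK: JK² = √181² + 2² − 2·√181·2·cos(90°) = 185, so JK = √185.

Therefore, the length of JK = √185.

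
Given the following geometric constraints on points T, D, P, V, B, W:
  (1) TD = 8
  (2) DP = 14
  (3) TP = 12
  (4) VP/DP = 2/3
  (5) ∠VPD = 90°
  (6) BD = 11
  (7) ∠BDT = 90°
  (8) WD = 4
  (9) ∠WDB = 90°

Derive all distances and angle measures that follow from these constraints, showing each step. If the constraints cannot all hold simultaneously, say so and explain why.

The constraints are consistent.

From the given relations:
  VP = 2/3·DP = 2/3·14 ≈ 9.33

Step 1: From TD = 8, DB = 11, and ∠TDB = 90°, by the law of cosines:
  TB² = TD² + DB² - 2·TD·DB·cos(90°) = 64 + 121 - 0 = 185
  TB = √185

Step 2: From DP = 14, PV = 9.33, and ∠DPV = 90°, by the law of cosines:
  DV² = DP² + PV² - 2·DP·PV·cos(90°) = 196 + 87.11 - 0 = 283.1
  DV ≈ 16.83

Step 3: From BD = 11, DW = 4, and ∠BDW = 90°, by the law of cosines:
  BW² = BD² + DW² - 2·BD·DW·cos(90°) = 121 + 16 - 0 = 137
  BW = √137

Step 4: From TD = 8, TP = 12, DP = 14, by the inverse law of cosines:
  cos(∠DTP) = (TD² + TP² - DP²) / (2·TD·TP)
  ∠DTP = 86.42°

Step 5: From DP = 14, DT = 8, PT = 12, by the inverse law of cosines:
  cos(∠PDT) = (DP² + DT² - PT²) / (2·DP·DT)
  ∠PDT = 58.81°

Step 6: From PD = 14, PT = 12, DT = 8, by the inverse law of cosines:
  cos(∠DPT) = (PD² + PT² - DT²) / (2·PD·PT)
  ∠DPT = 34.77°

Step 7: From TB = √185, TD = 8, BD = 11, by the inverse law of cosines:
  cos(∠BTD) = (TB² + TD² - BD²) / (2·TB·TD)
  ∠BTD = 53.97°

Step 8: From DP = 14, DV = 16.83, PV = 9.33, by the inverse law of cosines:
  cos(∠PDV) = (DP² + DV² - PV²) / (2·DP·DV)
  ∠PDV = 33.69°

Step 9: From VD = 16.83, VP = 9.33, DP = 14, by the inverse law of cosines:
  cos(∠DVP) = (VD² + VP² - DP²) / (2·VD·VP)
  ∠DVP = 56.31°

Step 10: From BD = 11, BT = √185, DT = 8, by the inverse law of cosines:
  cos(∠DBT) = (BD² + BT² - DT²) / (2·BD·BT)
  ∠DBT = 36.03°

Step 11: From BD = 11, BW = √137, DW = 4, by the inverse law of cosines:
  cos(∠DBW) = (BD² + BW² - DW²) / (2·BD·BW)
  ∠DBW = 19.98°

Step 12: From WB = √137, WD = 4, BD = 11, by the inverse law of cosines:
  cos(∠BWD) = (WB² + WD² - BD²) / (2·WB·WD)
  ∠BWD = 70.02°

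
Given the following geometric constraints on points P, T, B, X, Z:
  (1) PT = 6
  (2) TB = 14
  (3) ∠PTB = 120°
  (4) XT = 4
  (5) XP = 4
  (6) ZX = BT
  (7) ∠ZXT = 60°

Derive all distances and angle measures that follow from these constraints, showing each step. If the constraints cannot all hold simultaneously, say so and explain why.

The constraints are consistent.

From the given relations:
  ZX = BT = 14

Step 1: From PT = 6, TB = 14, and ∠PTB = 120°, by the law of cosines:
  PB² = PT² + TB² - 2·PT·TB·cos(120°) = 36 + 196 + 84 = 316
  PB = 2·√79

Step 2: From TX = 4, XZ = 14, and ∠TXZ = 60°, by the law of cosines:
  TZ² = TX² + XZ² - 2·TX·XZ·cos(60°) = 16 + 196 - 56 = 156
  TZ = 2·√39

Step 3: From PT = 6, PX = 4, TX = 4, by the inverse law of cosines:
  cos(∠TPX) = (PT² + PX² - TX²) / (2·PT·PX)
  ∠TPX = 41.41°

Step 4: From TP = 6, TX = 4, PX = 4, by the inverse law of cosines:
  cos(∠PTX) = (TP² + TX² - PX²) / (2·TP·TX)
  ∠PTX = 41.41°

Step 5: From XP = 4, XT = 4, PT = 6, by the inverse law of cosines:
  cos(∠PXT) = (XP² + XT² - PT²) / (2·XP·XT)
  ∠PXT = 97.18°

Step 6: From PB = 2·√79, PT = 6, BT = 14, by the inverse law of cosines:
  cos(∠BPT) = (PB² + PT² - BT²) / (2·PB·PT)
  ∠BPT = 43°

Step 7: From TX = 4, TZ = 2·√39, XZ = 14, by the inverse law of cosines:
  cos(∠XTZ) = (TX² + TZ² - XZ²) / (2·TX·TZ)
  ∠XTZ = 103.9°

Step 8: From BP = 2·√79, BT = 14, PT = 6, by the inverse law of cosines:
  cos(∠PBT) = (BP² + BT² - PT²) / (2·BP·BT)
  ∠PBT = 17°

Step 9: From ZT = 2·√39, ZX = 14, TX = 4, by the inverse law of cosines:
  cos(∠TZX) = (ZT² + ZX² - TX²) / (2·ZT·ZX)
  ∠TZX = 16.1°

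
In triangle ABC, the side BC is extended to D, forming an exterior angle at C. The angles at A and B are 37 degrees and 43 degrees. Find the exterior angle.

Exterior angle = 37 + 43 = 80 degrees (exterior angle theorem).

80 degrees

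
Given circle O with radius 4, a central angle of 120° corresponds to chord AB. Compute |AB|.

Drop a perpendicular from the center to the chord, bisecting both the chord and the central angle.
Each half-chord = r sin(θ/2) = 4 sin(60°).
The full chord = 2 × 4 × sin(60°) = 4*sqrt(3).

4*sqrt(3)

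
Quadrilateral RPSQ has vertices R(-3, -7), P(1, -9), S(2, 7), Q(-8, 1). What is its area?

Shoelace: sum of cross terms = 176, Area = (1/2)|176| = 88

88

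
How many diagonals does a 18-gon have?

Total line segments between 18 vertices = C(18,2) = 153.
Subtract the 18 sides: 153 - 18 = 135 diagonals.

135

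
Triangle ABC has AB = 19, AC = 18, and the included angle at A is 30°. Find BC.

By the law of cosines: BC^2 = AB^2 + AC^2 - 2*AB*AC*cos(A)
BC^2 = 19^2 + 18^2 - 2*19*18*cos(30°)
BC^2 = 361 + 324 - 684*(sqrt(3)/2)
BC^2 = 685 - 342*sqrt(3)
BC = sqrt(685 - 342*sqrt(3))

sqrt(685 - 342*sqrt(3))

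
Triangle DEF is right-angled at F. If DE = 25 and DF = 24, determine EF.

EF = sqrt(25^2 - 24^2) = sqrt(49) = 7

7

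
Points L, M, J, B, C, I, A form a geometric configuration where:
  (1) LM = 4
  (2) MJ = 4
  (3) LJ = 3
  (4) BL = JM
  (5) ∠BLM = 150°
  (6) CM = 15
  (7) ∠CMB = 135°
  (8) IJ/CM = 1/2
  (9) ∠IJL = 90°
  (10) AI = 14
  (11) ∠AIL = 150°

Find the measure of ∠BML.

From the given relations: BL = JM = 4.
Step 1: By the law of cosines on triangle MLB: MB² = 4² + 4² − 2·4·4·cos(150°) = 59.71, so MB ≈ 7.73.
Step 2: By the inverse law of cosines on triangle BML: cos(∠BML) = (7.73² + 4² − 4²) / (2·7.73·4) = 59.71/61.82 = 0.9659, so ∠BML = 15°.

Therefore, the measure of angle ∠BML = 15°.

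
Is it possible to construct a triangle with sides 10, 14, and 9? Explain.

Check all three triangle inequalities:
10 + 14 = 24 > 9 ✓
10 + 9 = 19 > 14 ✓
14 + 9 = 23 > 10 ✓
All conditions hold, so these sides form a valid triangle.

Yes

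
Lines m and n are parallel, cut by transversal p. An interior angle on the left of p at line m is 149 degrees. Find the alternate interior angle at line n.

Alternate interior angles formed by parallel lines and a transversal are equal.
The given angle is 149 degrees.
The alternate interior angle = 149 degrees.

149 degrees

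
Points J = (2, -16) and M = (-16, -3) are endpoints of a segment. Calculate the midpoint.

The midpoint is the average of the coordinates:
x: (2 + -16)/2 = -7
y: (-16 + -3)/2 = -19/2
Midpoint = (-7, -19/2)

(-7, -19/2)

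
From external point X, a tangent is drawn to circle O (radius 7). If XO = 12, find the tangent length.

The tangent, radius, and line from the external point to the center form a right triangle.
The right angle is where the tangent meets the radius.
By the Pythagorean theorem: tangent² + 7² = 12²
tangent² = 144 - 49 = 95
tangent = sqrt(95)

sqrt(95)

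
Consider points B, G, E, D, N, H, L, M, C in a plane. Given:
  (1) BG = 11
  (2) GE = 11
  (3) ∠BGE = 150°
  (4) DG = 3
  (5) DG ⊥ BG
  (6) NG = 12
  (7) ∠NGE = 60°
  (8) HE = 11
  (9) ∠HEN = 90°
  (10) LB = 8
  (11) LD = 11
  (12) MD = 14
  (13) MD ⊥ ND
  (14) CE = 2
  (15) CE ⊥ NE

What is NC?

Step 1: By the law of cosines on triangle EGN: EN² = 11² + 12² − 2·11·12·cos(60°) = 133, so EN = √133.
Step 2: By the law of cosines on triangle NEC: NC² = √133² + 2² − 2·√133·2·cos(90°) = 137, so NC = √137.

Therefore, the length of NC = √137.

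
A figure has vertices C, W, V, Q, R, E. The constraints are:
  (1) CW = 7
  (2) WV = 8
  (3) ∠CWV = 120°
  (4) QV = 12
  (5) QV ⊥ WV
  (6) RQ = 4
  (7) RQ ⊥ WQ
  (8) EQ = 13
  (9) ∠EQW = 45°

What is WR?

Step 1: By the law of cosines on triangle QVW: QW² = 12² + 8² − 2·12·8·cos(90°) = 208, so QW = 4·√13.
Step 2: By the law of cosines on triangle WQR: WR² = (4·√13)² + 4² − 2·4·√13·4·cos(90°) = 224, so WR = 4·√14.

Therefore, the length of WR = 4·√14.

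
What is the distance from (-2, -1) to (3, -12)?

d = sqrt((3 - -2)^2 + (-12 - -1)^2)
d = sqrt(5^2 + -11^2)
d = sqrt(25 + 121)
d = sqrt(146)

sqrt(146)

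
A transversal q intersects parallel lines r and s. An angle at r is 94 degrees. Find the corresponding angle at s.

Corresponding angles are equal: 94 degrees.

94 degrees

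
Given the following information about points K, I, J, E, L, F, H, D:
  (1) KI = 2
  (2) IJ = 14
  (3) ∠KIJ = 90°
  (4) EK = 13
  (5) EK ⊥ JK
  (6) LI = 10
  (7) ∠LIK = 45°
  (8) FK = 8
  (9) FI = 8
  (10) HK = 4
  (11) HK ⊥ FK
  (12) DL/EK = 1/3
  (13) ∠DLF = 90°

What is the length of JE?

Step 1: By the law of cosines on triangle JIK: JK² = 14² + 2² − 2·14·2·cos(90°) = 200, so JK = 10·√2.
Step 2: By the law of cosines on triangle JKE: JE² = (10·√2)² + 13² − 2·10·√2·13·cos(90°) = 369, so JE = 3·√41.

Therefore, the length of JE = 3·√41.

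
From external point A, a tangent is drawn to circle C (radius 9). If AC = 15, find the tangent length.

Let T be the point of tangency. Then CT ⊥ AT (radius ⊥ tangent).
In right triangle CTA: CA² = CT² + AT²
15² = 9² + AT²
AT² = 144, AT = 12

12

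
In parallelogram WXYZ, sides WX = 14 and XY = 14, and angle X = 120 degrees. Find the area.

Area = a * b * sin(theta)
Area = 14 * 14 * sin(120 degrees)
Area = 196 * sqrt(3)/2
Area = 98*sqrt(3)

98*sqrt(3)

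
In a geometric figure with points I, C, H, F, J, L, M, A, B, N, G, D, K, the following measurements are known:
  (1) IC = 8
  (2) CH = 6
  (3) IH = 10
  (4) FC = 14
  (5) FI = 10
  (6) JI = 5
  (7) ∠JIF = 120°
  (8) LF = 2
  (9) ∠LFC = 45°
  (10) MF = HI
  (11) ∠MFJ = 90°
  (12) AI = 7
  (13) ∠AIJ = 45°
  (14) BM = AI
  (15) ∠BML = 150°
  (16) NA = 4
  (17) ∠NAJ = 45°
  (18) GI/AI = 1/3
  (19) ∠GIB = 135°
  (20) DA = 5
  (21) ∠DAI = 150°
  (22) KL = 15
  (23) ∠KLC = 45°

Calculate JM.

From the given relations: MF = HI = 10.
Step 1: By the law of cosines on triangle FIJ: FJ² = 10² + 5² − 2·10·5·cos(120°) = 175, so FJ = 5·√7.
Step 2: By the law of cosines on triangle JFM: JM² = (5·√7)² + 10² − 2·5·√7·10·cos(90°) = 275, so JM = 5·√11.

Therefore, the length of JM = 5·√11.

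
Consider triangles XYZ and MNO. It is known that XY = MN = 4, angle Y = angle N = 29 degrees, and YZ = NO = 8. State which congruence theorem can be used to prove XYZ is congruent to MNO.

Consider the given information: XY = MN = 4, angle Y = angle N = 29 degrees, and YZ = NO = 8
This is not SSS or ASA: SSS requires all three pairs of sides, but we don't have that. ASA requires two angles and the side between them.
The correct criterion is SAS. Two pairs of corresponding sides and the included angle are equal (Side-Angle-Side).

SAS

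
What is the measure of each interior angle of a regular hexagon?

Each interior angle of a regular n-gon is (n - 2) * 180 / n.
For n = 6: (6 - 2) * 180 / 6 = 720/6 = 120 degrees.

120 degrees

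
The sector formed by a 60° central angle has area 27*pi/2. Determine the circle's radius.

Sector area A = πr² × θ/360, so r² = 360A / (πθ).
r² = 360 × 27*pi/2 / (π × 60)
r² = 81
r = 9

9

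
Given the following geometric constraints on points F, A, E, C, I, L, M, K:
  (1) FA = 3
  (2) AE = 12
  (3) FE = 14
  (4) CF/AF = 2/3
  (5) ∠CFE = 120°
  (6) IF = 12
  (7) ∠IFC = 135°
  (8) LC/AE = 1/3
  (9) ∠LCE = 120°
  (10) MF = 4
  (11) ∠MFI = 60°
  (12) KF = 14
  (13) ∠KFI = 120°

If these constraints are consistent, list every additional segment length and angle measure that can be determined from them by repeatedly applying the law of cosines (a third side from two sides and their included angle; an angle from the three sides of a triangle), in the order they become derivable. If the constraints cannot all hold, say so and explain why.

The constraints are consistent. Derivable facts, in order:
After 1 step:
- CI ≈ 13.49
- EC = 2·√57
- IK = 2·√127
- IM = 4·√7
- ∠AEF = 9.9°
- ∠AFE = 43.43°
- ∠EAF = 126.67°
After 2 steps:
- EL ≈ 17.45
- ∠CEF = 6.59°
- ∠CIF = 6.02°
- ∠ECF = 53.41°
- ∠FCI = 38.98°
- ∠FIK = 32.54°
- ∠FIM = 19.11°
- ∠FKI = 27.46°
- ∠FMI = 100.89°
After 3 steps:
- ∠CEL = 11.45°
- ∠CLE = 48.55°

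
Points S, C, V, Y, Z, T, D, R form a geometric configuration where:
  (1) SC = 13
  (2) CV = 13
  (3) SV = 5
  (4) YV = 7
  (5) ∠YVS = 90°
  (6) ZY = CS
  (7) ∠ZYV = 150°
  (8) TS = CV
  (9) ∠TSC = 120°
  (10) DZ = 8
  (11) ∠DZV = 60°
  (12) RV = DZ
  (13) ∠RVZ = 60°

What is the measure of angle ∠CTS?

From the given relations: TS = CV = 13.
Step 1: By the law of cosines on triangle TSC: TC² = 13² + 13² − 2·13·13·cos(120°) = 507, so TC = 13·√3.
Step 2: By the inverse law of cosines on triangle CTS: cos(∠CTS) = ((13·√3)² + 13² − 13²) / (2·13·√3·13) = 507/585.43 = 0.866, so ∠CTS = 30°.

Therefore, the measure of angle ∠CTS = 30°.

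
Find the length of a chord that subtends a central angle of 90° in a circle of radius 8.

Drop a perpendicular from the center to the chord, bisecting both the chord and the central angle.
Each half-chord = r sin(θ/2) = 8 sin(45°).
The full chord = 2 × 8 × sin(45°) = 8*sqrt(2).

8*sqrt(2)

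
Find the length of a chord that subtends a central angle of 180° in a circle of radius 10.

Chord = 2(10) sin(90°) = 20

20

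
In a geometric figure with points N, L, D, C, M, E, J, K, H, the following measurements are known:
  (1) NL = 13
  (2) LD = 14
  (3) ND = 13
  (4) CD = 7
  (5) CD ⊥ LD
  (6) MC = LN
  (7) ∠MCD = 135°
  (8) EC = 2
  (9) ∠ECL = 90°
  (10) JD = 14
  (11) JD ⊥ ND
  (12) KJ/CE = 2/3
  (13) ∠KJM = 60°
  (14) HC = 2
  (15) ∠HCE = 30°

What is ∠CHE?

Step 1: By the law of cosines on triangle HCE: HE² = 2² + 2² − 2·2·2·cos(30°) = 1.07, so HE ≈ 1.04.
Step 2: By the inverse law of cosines on triangle CHE: cos(∠CHE) = (2² + 1.04² − 2²) / (2·2·1.04) = 1.07/4.14 = 0.2588, so ∠CHE = 75°.

Therefore, the measure of angle ∠CHE = 75°.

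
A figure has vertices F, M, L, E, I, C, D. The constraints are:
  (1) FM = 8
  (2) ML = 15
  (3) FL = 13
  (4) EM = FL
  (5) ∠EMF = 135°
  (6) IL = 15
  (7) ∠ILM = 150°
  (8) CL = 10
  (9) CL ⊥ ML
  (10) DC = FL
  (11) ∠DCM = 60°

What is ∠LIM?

Step 1: By the law of cosines on triangle ILM: IM² = 15² + 15² − 2·15·15·cos(150°) = 839.71, so IM ≈ 28.98.
Step 2: By the inverse law of cosines on triangle LIM: cos(∠LIM) = (15² + 28.98² − 15²) / (2·15·28.98) = 839.71/869.33 = 0.9659, so ∠LIM = 15°.

Therefore, the measure of angle ∠LIM = 15°.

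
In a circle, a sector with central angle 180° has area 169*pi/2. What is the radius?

r² = 360 × 169*pi/2 / (π × 180) = 169, so r = 13.

13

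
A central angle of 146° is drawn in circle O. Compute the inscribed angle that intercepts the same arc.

By the inscribed angle theorem, the inscribed angle is half the central angle.
Inscribed angle = 146° / 2 = 73°

73°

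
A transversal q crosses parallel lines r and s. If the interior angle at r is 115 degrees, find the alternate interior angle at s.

Alternate interior angles lie on opposite sides of the transversal, between the parallel lines.
By the alternate interior angle theorem, they are equal: 115 degrees.

115 degrees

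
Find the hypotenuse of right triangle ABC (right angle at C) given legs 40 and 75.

By the Pythagorean theorem: AB^2 = AC^2 + BC^2
AB^2 = 40^2 + 75^2 = 1600 + 5625 = 7225
AB = sqrt(7225) = 85

85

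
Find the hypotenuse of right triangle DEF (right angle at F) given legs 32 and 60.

By the Pythagorean theorem: DE^2 = DF^2 + EF^2
DE^2 = 32^2 + 60^2 = 1024 + 3600 = 4624
DE = sqrt(4624) = 68

68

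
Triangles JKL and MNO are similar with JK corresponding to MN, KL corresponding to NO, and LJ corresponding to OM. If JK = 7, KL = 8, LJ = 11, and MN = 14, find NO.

Since the triangles are similar, the ratio of corresponding sides is constant.
Scale factor k = MN / JK = 14 / 7 = 2
NO = k * KL = 2 * 8 = 16

16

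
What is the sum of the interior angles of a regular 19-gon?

The sum of interior angles of an n-sided polygon is (n - 2) * 180.
For n = 19: (19 - 2) * 180 = 17 * 180 = 3060 degrees.

3060 degrees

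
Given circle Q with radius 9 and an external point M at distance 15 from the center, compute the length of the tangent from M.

Let T be the point of tangency. Then QT ⊥ MT (radius ⊥ tangent).
In right triangle QTM: QM² = QT² + MT²
15² = 9² + MT²
MT² = 144, MT = 12

12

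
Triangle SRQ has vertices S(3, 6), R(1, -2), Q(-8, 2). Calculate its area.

Shoelace: Area = (1/2)|3(-2-2) + 1(2-6) + -8(6--2)| = (1/2)(80) = 40

40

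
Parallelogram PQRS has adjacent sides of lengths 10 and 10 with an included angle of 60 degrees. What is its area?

Area = 10 * 10 * sin(60°) = 100 * sqrt(3)/2 = 50*sqrt(3)

50*sqrt(3)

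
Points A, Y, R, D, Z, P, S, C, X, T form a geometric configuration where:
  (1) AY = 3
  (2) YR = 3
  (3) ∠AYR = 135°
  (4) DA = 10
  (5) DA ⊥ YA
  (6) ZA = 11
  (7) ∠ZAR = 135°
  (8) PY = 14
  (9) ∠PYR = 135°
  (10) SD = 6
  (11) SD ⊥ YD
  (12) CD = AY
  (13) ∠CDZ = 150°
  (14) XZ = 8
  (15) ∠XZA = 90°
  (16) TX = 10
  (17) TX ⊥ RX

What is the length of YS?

Step 1: By the law of cosines on triangle DAY: DY² = 10² + 3² − 2·10·3·cos(90°) = 109, so DY = √109.
Step 2: By the law of cosines on triangle YDS: YS² = √109² + 6² − 2·√109·6·cos(90°) = 145, so YS = √145.

Therefore, the length of YS = √145.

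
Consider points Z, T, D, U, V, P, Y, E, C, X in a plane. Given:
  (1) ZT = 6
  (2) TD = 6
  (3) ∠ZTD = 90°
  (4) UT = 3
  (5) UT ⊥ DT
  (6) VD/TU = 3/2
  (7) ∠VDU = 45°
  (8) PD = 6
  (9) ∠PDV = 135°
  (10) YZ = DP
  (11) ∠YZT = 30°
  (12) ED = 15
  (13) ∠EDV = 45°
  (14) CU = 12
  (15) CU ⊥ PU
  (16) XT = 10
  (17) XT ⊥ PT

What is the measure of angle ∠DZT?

Step 1: By the law of cosines on triangle ZTD: ZD² = 6² + 6² − 2·6·6·cos(90°) = 72, so ZD = 6·√2.
Step 2: By the inverse law of cosines on triangle DZT: cos(∠DZT) = ((6·√2)² + 6² − 6²) / (2·6·√2·6) = 72/101.82 = 0.7071, so ∠DZT = 45°.

Therefore, the measure of angle ∠DZT = 45°.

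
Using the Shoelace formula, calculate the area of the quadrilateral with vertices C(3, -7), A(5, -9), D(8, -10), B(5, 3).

Shoelace: sum of cross terms = 60, Area = (1/2)|60| = 30

30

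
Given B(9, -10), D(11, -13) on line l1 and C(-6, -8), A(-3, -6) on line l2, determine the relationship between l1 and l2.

Slope of line 1: m1 = (-13 - -10)/(11 - 9) = -3/2 = -3/2
Slope of line 2: m2 = (-6 - -8)/(-3 - -6) = 2/3 = 2/3
m1 * m2 = -1, so perpendicular.

Perpendicular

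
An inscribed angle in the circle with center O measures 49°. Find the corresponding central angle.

By the inscribed angle theorem, the central angle is twice the inscribed angle.
Central angle = 2 × 49° = 98°

98°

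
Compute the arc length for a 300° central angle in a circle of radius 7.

Arc length = 2πr × θ/360
= 2π × 7 × 5/6
= 35*pi/3

35*pi/3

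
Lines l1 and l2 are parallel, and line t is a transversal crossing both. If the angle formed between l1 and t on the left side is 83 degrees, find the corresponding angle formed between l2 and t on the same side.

Corresponding angles formed by parallel lines and a transversal are equal.
The given angle is 83 degrees.
The corresponding angle = 83 degrees.

83 degrees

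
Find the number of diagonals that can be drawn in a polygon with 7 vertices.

Total line segments between 7 vertices = C(7,2) = 21.
Subtract the 7 sides: 21 - 7 = 14 diagonals.

14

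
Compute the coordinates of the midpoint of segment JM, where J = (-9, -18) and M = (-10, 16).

M = ((x₁ + x₂)/2, (y₁ + y₂)/2)
= ((-9 + -10)/2, (-18 + 16)/2)
= (-19/2, -2/2) = (-19/2, -1)

(-19/2, -1)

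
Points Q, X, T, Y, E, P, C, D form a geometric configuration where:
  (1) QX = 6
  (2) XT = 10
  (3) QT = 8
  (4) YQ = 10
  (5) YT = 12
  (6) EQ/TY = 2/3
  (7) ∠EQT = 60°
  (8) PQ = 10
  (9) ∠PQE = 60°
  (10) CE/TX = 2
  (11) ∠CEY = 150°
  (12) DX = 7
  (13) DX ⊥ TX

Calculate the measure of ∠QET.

From the given relations: EQ = 2/3·TY = 2/3·12 = 8.
Step 1: By the law of cosines on triangle EQT: ET² = 8² + 8² − 2·8·8·cos(60°) = 64, so ET = 8.
Step 2: By the inverse law of cosines on triangle QET: cos(∠QET) = (8² + 8² − 8²) / (2·8·8) = 64/128 = 0.5, so ∠QET = 60°.

Therefore, the measure of angle ∠QET = 60°.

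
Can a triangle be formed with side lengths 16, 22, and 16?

Yes.
The triangle inequality requires that the sum of any two sides exceeds the third.
Here 16 + 16 = 32 > 22, so the condition is met.

Yes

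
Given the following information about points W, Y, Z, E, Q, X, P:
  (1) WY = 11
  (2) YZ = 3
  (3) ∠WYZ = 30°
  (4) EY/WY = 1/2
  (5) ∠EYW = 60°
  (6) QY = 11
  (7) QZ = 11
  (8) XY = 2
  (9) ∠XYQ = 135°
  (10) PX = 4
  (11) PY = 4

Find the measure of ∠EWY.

From the given relations: EY = 1/2·WY = 1/2·11 ≈ 5.5.
Step 1: By the law of cosines on triangle WYE: WE² = 11² + 5.5² − 2·11·5.5·cos(60°) = 90.75, so WE ≈ 9.53.
Step 2: By the inverse law of cosines on triangle EWY: cos(∠EWY) = (9.53² + 11² − 5.5²) / (2·9.53·11) = 181.5/209.58 = 0.866, so ∠EWY = 30°.

Therefore, the measure of angle ∠EWY = 30°.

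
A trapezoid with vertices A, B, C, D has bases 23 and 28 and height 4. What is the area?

Area of a trapezoid = (base1 + base2) * height / 2
Area = (23 + 28) * 4 / 2
Area = 51 * 4 / 2
Area = 204 / 2
Area = 102

102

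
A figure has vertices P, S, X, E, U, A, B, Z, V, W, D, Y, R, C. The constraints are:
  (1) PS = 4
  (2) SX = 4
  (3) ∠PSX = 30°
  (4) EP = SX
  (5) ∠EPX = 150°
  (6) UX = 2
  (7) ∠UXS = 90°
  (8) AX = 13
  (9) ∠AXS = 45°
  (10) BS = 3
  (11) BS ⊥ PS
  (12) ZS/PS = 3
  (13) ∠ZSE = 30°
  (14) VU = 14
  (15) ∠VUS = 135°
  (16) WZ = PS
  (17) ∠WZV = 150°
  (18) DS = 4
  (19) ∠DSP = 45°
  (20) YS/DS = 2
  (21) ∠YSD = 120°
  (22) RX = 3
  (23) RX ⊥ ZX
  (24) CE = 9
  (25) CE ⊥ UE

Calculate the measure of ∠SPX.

Step 1: By the law of cosines on triangle PSX: PX² = 4² + 4² − 2·4·4·cos(30°) = 4.29, so PX ≈ 2.07.
Step 2: By the inverse law of cosines on triangle SPX: cos(∠SPX) = (4² + 2.07² − 4²) / (2·4·2.07) = 4.29/16.56 = 0.2588, so ∠SPX = 75°.

Therefore, the measure of angle ∠SPX = 75°.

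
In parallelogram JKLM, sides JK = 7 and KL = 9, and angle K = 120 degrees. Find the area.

Area = a * b * sin(theta)
Area = 7 * 9 * sin(120 degrees)
Area = 63 * sqrt(3)/2
Area = 63*sqrt(3)/2

63*sqrt(3)/2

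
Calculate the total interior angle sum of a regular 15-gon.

The sum of interior angles of an n-sided polygon is (n - 2) * 180.
For n = 15: (15 - 2) * 180 = 13 * 180 = 2340 degrees.

2340 degrees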